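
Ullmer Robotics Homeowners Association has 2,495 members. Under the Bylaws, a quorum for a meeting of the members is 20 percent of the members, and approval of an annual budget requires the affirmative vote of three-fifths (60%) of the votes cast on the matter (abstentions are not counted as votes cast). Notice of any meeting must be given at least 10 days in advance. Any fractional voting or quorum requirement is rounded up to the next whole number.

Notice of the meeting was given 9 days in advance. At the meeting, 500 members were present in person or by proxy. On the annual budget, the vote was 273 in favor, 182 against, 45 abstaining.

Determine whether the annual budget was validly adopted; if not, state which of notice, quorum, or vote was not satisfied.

Invalid — notice requirement not satisfied.

Notice: 9 days given; 10 required. Not satisfied.
Quorum: 20% of 2,495 = 499; 500 present. Satisfied.
Vote: requires three-fifths of the votes cast (500 − 45 abstaining = 455); 3/5 of 455 = 273, so 273 needed; 273 in favor. Satisfied.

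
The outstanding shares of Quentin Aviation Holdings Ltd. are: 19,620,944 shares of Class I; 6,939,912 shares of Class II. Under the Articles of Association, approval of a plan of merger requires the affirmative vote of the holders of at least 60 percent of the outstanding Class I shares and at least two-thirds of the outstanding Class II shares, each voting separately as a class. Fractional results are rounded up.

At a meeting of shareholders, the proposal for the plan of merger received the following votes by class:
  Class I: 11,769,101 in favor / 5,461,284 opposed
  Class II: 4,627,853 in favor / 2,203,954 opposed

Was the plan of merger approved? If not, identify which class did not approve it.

Class I: 3/5 of 19620944 = 11772566.40, rounded up to 11772567; 11,772,567 required, 11,769,101 in favor — not approved.
Class II: 2/3 of 6939912 = 4626608; 4,626,608 required, 4,627,853 in favor — approved.

Not approved — the Class I shares did not give the required vote.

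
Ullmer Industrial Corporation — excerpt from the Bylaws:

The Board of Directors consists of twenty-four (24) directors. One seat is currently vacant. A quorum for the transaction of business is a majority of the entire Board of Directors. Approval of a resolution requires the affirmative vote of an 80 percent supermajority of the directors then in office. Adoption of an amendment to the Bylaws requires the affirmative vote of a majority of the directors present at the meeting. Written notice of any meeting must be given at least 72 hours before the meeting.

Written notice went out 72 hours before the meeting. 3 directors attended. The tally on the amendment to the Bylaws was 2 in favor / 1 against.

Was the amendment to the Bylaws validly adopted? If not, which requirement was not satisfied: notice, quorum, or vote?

Notice: 72 hours given; 72 required (72 ≥ 72). Satisfied.
Quorum: 3 present; quorum is 13. Not satisfied.
Vote: the amendment to the Bylaws requires a majority of the directors present (3). A majority of 3 is 2, so 2 affirmative votes are needed; 2 voted in favor. Satisfied. (Moot — without a quorum no business can be validly transacted.)

Invalid — quorum requirement not satisfied.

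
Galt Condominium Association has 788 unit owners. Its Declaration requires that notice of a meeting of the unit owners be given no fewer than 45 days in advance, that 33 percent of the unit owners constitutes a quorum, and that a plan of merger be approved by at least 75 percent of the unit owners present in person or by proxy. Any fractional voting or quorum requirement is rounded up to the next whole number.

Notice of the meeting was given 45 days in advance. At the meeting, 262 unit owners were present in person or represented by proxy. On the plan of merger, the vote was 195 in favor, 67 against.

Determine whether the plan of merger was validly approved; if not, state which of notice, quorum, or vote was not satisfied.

Invalid — vote requirement not satisfied.

Notice: 45 days given; 45 required. Satisfied.
Quorum: 33% of 788 = 260.04, rounded up to 261; 262 present. Satisfied.
Vote: requires three-fourths of those present (262); 3/4 of 262 = 196.50, rounded up to 197, so 197 needed; 195 in favor. Not satisfied.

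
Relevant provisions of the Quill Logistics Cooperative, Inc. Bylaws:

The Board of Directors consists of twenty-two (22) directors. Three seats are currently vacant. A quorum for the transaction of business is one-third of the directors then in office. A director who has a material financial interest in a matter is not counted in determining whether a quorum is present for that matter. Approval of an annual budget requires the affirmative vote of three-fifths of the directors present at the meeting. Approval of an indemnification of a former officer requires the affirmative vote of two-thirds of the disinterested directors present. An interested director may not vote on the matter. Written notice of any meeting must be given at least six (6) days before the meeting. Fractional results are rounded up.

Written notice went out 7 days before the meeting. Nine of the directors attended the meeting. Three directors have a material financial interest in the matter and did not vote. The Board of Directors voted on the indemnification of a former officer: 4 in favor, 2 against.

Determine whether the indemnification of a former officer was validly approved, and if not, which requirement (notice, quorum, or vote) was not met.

Invalid — quorum requirement not satisfied.

Notice: 7 days given; 6 required (7 ≥ 6). Satisfied.
Quorum: 9 present, but the 3 interested directors do not count, leaving 6. Quorum is 7. Not satisfied.
Vote: the indemnification of a former officer requires two-thirds of the disinterested directors present (9 − 3 = 6). 2/3 of 6 = 4, so 4 affirmative votes are needed; 4 voted in favor. Satisfied. (Moot — without a quorum no business can be validly transacted.)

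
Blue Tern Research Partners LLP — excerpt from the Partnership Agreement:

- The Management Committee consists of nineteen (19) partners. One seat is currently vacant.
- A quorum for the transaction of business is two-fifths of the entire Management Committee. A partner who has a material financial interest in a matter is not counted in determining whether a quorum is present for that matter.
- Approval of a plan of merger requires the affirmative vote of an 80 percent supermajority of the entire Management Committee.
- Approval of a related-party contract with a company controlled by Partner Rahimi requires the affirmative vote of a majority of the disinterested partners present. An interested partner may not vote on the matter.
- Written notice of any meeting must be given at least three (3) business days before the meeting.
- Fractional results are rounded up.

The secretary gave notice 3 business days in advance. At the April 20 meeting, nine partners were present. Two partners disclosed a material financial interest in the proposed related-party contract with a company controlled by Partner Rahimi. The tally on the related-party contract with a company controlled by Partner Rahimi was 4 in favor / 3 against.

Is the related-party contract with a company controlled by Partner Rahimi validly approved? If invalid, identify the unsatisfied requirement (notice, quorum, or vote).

Invalid — quorum requirement not satisfied.

Notice: 3 business days given; 3 required (3 ≥ 3). Satisfied.
Quorum: 9 present, but the 2 interested partners do not count, leaving 7. Quorum is 8. Not satisfied.
Vote: the related-party contract with a company controlled by Partner Rahimi requires a majority of the disinterested partners present (9 − 2 = 7). A majority of 7 is 4, so 4 affirmative votes are needed; 4 voted in favor. Satisfied. (Moot — without a quorum no business can be validly transacted.)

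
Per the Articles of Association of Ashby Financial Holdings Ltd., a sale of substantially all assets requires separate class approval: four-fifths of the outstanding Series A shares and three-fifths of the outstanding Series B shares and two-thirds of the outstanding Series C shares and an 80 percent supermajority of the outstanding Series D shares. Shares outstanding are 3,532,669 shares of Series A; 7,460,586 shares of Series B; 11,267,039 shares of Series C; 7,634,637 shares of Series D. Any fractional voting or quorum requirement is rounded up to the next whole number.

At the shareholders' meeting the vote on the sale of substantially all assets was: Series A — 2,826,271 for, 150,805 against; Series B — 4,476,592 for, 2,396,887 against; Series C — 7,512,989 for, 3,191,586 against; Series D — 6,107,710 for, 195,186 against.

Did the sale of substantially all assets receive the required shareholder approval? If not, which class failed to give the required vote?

Series A: 4/5 of 3532669 = 2826135.20, rounded up to 2826136; 2,826,136 required, 2,826,271 in favor — approved.
Series B: 3/5 of 7460586 = 4476351.60, rounded up to 4476352; 4,476,352 required, 4,476,592 in favor — approved.
Series C: 2/3 of 11267039 = 7511359.33, rounded up to 7511360; 7,511,360 required, 7,512,989 in favor — approved.
Series D: 4/5 of 7634637 = 6107709.60, rounded up to 6107710; 6,107,710 required, 6,107,710 in favor — approved.

Approved — every class gave the required vote.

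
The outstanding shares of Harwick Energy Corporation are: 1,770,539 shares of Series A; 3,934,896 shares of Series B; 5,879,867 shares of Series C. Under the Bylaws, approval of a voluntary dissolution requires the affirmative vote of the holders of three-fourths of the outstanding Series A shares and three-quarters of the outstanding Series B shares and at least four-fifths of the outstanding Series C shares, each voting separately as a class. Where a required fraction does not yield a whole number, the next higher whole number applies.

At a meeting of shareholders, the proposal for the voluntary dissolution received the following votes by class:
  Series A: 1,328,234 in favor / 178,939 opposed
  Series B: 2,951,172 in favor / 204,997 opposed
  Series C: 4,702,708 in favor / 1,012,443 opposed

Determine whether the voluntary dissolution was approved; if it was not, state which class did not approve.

Series A: 3/4 of 1770539 = 1327904.25, rounded up to 1327905; 1,327,905 required, 1,328,234 in favor — approved.
Series B: 3/4 of 3934896 = 2951172; 2,951,172 required, 2,951,172 in favor — approved.
Series C: 4/5 of 5879867 = 4703893.60, rounded up to 4703894; 4,703,894 required, 4,702,708 in favor — not approved.

Not approved — the Series C shares did not give the required vote.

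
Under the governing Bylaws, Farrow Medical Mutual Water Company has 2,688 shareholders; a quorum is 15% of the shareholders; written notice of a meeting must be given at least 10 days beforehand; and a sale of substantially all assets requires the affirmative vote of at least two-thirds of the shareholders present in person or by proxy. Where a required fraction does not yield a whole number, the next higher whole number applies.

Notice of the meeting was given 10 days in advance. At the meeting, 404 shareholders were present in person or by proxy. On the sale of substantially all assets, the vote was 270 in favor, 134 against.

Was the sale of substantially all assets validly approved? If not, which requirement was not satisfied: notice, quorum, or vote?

Valid — all requirements satisfied.

Notice: 10 days given; 10 required. Satisfied.
Quorum: 15% of 2,688 = 403.20, rounded up to 404; 404 present. Satisfied.
Vote: requires two-thirds of those present (404); 2/3 of 404 = 269.33, rounded up to 270, so 270 needed; 270 in favor. Satisfied.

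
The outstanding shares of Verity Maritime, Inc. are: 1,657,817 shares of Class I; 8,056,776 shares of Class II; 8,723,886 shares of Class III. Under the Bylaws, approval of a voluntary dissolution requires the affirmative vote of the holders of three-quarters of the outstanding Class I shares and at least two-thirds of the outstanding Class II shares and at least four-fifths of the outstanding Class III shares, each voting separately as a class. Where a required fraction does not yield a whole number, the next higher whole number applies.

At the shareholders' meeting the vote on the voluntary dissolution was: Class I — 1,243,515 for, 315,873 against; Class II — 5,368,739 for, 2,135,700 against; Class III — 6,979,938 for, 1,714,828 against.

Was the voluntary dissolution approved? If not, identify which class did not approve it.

Class I: 3/4 of 1657817 = 1243362.75, rounded up to 1243363; 1,243,363 required, 1,243,515 in favor — approved.
Class II: 2/3 of 8056776 = 5371184; 5,371,184 required, 5,368,739 in favor — not approved.
Class III: 4/5 of 8723886 = 6979108.80, rounded up to 6979109; 6,979,109 required, 6,979,938 in favor — approved.

Not approved — the Class II shares did not give the required vote.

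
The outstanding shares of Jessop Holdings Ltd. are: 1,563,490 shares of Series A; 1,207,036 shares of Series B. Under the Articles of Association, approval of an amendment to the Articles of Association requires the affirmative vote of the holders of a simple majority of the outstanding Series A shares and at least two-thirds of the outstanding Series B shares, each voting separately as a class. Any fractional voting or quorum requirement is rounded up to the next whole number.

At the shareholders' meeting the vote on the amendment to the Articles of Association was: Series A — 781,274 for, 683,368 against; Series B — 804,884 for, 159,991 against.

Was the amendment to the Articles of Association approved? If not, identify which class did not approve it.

Not approved — the Series A shares did not give the required vote.

Series A: a majority of 1563490 is 781746; 781,746 required, 781,274 in favor — not approved.
Series B: 2/3 of 1207036 = 804690.67, rounded up to 804691; 804,691 required, 804,884 in favor — approved.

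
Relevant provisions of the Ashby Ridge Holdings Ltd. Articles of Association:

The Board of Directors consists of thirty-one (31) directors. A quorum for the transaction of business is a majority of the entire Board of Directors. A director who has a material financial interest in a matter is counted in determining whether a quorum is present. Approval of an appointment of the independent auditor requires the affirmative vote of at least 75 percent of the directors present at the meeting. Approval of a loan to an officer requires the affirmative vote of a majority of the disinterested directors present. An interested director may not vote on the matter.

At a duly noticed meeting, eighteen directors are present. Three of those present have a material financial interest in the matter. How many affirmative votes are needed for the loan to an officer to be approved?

8

The loan to an officer requires a majority of the disinterested directors present (18 − 3 = 15).
A majority of 15 is 8.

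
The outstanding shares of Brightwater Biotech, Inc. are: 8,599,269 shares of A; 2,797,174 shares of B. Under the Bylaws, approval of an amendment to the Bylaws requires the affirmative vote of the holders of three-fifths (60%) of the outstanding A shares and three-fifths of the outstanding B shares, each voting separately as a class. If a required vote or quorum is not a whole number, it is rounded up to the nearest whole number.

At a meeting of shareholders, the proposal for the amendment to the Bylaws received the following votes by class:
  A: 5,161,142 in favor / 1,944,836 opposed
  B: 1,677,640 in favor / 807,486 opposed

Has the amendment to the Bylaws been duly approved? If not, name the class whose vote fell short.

Not approved — the B shares did not give the required vote.

A: 3/5 of 8599269 = 5159561.40, rounded up to 5159562; 5,159,562 required, 5,161,142 in favor — approved.
B: 3/5 of 2797174 = 1678304.40, rounded up to 1678305; 1,678,305 required, 1,677,640 in favor — not approved.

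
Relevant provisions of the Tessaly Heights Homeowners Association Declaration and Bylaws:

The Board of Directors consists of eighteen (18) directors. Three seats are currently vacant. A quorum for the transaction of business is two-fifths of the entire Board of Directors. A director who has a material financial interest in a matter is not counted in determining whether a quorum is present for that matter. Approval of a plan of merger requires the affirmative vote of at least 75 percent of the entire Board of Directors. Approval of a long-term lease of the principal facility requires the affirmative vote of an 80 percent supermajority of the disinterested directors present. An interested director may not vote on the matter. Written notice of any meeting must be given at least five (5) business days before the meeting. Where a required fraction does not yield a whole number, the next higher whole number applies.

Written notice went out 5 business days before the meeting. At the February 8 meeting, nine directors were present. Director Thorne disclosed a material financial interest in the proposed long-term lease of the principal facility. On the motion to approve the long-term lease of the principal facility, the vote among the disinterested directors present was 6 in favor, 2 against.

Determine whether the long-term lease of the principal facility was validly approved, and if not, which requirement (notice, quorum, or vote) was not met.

Notice: 5 business days given; 5 required (5 ≥ 5). Satisfied.
Quorum: 9 present, but the 1 interested director does not count, leaving 8. Quorum is 8. Satisfied.
Vote: the long-term lease of the principal facility requires four-fifths of the disinterested directors present (9 − 1 = 8). 4/5 of 8 = 6.40, rounded up to 7, so 7 affirmative votes are needed; 6 voted in favor. Not satisfied.

Invalid — vote requirement not satisfied.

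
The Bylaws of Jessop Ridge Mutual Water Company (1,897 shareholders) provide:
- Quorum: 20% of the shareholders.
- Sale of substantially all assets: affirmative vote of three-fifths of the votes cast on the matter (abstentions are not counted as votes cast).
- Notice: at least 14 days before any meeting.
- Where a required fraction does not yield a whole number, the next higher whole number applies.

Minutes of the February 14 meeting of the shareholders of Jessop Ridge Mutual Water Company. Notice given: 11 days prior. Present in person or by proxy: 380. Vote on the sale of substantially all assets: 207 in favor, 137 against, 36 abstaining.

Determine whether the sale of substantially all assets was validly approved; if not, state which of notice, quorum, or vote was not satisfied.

Notice: 11 days given; 14 required. Not satisfied.
Quorum: 20% of 1,897 = 379.40, rounded up to 380; 380 present. Satisfied.
Vote: requires three-fifths of the votes cast (380 − 36 abstaining = 344); 3/5 of 344 = 206.40, rounded up to 207, so 207 needed; 207 in favor. Satisfied.

Invalid — notice requirement not satisfied.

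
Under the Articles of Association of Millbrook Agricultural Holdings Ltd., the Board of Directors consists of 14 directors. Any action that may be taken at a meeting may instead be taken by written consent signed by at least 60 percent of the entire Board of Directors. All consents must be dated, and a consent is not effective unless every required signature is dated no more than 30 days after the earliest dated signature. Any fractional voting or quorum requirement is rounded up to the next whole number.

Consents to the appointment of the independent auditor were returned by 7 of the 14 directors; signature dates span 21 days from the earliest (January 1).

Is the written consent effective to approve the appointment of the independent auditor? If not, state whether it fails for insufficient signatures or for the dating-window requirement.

Not effective — insufficient signatures.

Signatures required: at least 60 percent of 14 — 3/5 of 14 = 8.40, rounded up to 9, so 9 needed; 7 signed. Insufficient.
Dating window: the latest signature is 21 days after the earliest; the limit is 30 days. Within the window.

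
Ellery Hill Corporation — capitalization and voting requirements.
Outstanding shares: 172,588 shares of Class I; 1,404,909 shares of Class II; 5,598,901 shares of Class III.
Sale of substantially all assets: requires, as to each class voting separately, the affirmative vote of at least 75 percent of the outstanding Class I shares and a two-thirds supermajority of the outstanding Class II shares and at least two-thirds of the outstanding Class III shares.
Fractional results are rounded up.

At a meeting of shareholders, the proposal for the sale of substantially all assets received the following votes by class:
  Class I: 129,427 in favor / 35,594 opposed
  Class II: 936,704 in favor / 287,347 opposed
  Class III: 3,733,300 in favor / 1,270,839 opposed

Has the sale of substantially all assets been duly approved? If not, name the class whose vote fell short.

Not approved — the Class I shares did not give the required vote.

Class I: 3/4 of 172588 = 129441; 129,441 required, 129,427 in favor — not approved.
Class II: 2/3 of 1404909 = 936606; 936,606 required, 936,704 in favor — approved.
Class III: 2/3 of 5598901 = 3732600.67, rounded up to 3732601; 3,732,601 required, 3,733,300 in favor — approved.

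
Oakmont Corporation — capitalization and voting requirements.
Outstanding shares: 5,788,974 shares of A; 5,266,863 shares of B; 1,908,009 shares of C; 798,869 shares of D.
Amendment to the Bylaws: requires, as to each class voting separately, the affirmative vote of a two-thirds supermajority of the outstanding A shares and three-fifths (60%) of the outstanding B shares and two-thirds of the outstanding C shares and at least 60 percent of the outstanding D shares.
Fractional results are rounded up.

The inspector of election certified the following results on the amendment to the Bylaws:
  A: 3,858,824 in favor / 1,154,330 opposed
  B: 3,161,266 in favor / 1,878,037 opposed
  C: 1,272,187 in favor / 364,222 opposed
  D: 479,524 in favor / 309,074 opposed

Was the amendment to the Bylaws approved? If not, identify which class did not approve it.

Not approved — the A shares did not give the required vote.

A: 2/3 of 5788974 = 3859316; 3,859,316 required, 3,858,824 in favor — not approved.
B: 3/5 of 5266863 = 3160117.80, rounded up to 3160118; 3,160,118 required, 3,161,266 in favor — approved.
C: 2/3 of 1908009 = 1272006; 1,272,006 required, 1,272,187 in favor — approved.
D: 3/5 of 798869 = 479321.40, rounded up to 479322; 479,322 required, 479,524 in favor — approved.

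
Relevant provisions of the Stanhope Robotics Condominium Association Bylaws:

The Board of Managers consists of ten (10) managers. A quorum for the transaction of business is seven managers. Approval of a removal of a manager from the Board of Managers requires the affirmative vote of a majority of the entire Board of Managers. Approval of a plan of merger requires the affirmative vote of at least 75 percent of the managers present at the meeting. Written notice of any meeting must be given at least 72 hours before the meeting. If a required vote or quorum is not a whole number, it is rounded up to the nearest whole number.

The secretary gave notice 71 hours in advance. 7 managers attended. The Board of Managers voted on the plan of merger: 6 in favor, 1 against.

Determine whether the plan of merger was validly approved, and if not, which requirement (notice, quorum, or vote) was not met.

Notice: 71 hours given; 72 required (71 < 72). Not satisfied.
Quorum: 7 present; quorum is 7. Satisfied.
Vote: the plan of merger requires three-fourths of the managers present (7). 3/4 of 7 = 5.25, rounded up to 6, so 6 affirmative votes are needed; 6 voted in favor. Satisfied.

Invalid — notice requirement not satisfied.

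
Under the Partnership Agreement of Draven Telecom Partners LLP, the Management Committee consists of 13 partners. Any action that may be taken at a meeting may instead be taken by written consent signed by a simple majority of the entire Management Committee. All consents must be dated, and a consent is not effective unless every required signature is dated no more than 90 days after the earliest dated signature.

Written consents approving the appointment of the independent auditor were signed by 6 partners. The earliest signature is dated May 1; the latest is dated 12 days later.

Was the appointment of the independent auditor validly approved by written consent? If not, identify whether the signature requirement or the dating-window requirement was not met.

Not effective — insufficient signatures.

Signatures required: a simple majority of 13 — a majority of 13 is 7, so 7 needed; 6 signed. Insufficient.
Dating window: the latest signature is 12 days after the earliest; the limit is 90 days. Within the window.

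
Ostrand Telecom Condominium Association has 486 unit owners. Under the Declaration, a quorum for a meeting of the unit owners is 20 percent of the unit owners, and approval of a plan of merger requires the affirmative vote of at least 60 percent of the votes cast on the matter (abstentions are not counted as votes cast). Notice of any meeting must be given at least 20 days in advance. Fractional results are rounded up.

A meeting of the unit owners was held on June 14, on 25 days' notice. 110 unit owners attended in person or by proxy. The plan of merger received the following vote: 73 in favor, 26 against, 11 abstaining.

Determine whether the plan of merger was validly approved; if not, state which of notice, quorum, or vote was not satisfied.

Valid — all requirements satisfied.

Notice: 25 days given; 20 required. Satisfied.
Quorum: 20% of 486 = 97.20, rounded up to 98; 110 present. Satisfied.
Vote: requires three-fifths of the votes cast (110 − 11 abstaining = 99); 3/5 of 99 = 59.40, rounded up to 60, so 60 needed; 73 in favor. Satisfied.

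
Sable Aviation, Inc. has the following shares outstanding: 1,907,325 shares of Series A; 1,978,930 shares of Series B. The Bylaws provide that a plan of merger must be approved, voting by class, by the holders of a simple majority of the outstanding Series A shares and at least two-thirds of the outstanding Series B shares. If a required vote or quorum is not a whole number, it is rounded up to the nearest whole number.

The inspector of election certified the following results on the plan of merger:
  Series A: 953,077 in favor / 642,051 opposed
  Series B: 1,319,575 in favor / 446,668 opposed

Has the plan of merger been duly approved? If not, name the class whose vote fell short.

Not approved — the Series A shares did not give the required vote.

Series A: a majority of 1907325 is 953663; 953,663 required, 953,077 in favor — not approved.
Series B: 2/3 of 1978930 = 1319286.67, rounded up to 1319287; 1,319,287 required, 1,319,575 in favor — approved.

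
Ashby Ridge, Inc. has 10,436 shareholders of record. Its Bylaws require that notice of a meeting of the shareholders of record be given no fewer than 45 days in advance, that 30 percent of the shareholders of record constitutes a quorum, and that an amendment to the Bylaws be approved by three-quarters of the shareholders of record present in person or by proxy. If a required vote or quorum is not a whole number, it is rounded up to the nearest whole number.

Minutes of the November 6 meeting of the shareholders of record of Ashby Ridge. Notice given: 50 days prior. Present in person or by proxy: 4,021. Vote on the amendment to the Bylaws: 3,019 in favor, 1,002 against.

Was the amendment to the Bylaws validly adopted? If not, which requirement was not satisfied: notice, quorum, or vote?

Valid — all requirements satisfied.

Notice: 50 days given; 45 required. Satisfied.
Quorum: 30% of 10,436 = 3,130.80, rounded up to 3,131; 4,021 present. Satisfied.
Vote: requires three-fourths of those present (4,021); 3/4 of 4021 = 3015.75, rounded up to 3016, so 3,016 needed; 3,019 in favor. Satisfied.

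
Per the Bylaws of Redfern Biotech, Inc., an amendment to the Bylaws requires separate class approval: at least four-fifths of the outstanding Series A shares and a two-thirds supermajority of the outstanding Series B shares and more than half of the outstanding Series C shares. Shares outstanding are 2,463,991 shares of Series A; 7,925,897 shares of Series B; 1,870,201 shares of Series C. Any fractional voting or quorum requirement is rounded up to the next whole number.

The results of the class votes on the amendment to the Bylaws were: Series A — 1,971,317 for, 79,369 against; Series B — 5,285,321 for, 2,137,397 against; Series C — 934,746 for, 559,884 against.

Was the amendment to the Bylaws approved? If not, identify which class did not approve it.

Series A: 4/5 of 2463991 = 1971192.80, rounded up to 1971193; 1,971,193 required, 1,971,317 in favor — approved.
Series B: 2/3 of 7925897 = 5283931.33, rounded up to 5283932; 5,283,932 required, 5,285,321 in favor — approved.
Series C: a majority of 1870201 is 935101; 935,101 required, 934,746 in favor — not approved.

Not approved — the Series C shares did not give the required vote.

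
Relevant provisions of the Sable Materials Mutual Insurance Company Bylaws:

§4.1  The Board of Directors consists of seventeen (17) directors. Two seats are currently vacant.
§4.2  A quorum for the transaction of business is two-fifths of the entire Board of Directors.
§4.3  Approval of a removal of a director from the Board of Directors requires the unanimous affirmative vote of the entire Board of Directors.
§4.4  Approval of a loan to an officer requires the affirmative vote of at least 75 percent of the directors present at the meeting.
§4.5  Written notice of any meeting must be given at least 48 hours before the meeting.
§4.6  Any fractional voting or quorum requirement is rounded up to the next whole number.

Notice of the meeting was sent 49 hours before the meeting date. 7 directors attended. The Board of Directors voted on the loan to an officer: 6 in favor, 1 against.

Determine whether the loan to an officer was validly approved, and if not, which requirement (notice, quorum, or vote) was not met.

Notice: 49 hours given; 48 required (49 ≥ 48). Satisfied.
Quorum: 7 present; quorum is 7. Satisfied.
Vote: the loan to an officer requires three-fourths of the directors present (7). 3/4 of 7 = 5.25, rounded up to 6, so 6 affirmative votes are needed; 6 voted in favor. Satisfied.

Valid — all requirements satisfied.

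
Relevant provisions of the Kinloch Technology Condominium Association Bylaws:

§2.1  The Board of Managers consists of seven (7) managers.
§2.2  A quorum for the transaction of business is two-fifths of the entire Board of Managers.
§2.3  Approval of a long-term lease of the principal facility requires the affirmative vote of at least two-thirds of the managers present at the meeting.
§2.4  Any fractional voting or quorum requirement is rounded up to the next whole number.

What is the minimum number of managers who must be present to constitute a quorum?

2/5 of 7 = 2.80, rounded up to 3.

3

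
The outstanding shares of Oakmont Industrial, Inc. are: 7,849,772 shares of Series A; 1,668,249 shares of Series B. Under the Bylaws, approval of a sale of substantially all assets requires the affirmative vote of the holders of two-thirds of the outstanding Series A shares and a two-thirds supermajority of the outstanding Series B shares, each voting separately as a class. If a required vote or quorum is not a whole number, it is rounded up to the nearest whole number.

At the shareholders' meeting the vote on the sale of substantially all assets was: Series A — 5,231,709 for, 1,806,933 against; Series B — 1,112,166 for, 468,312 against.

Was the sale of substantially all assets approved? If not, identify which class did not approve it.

Not approved — the Series A shares did not give the required vote.

Series A: 2/3 of 7849772 = 5233181.33, rounded up to 5233182; 5,233,182 required, 5,231,709 in favor — not approved.
Series B: 2/3 of 1668249 = 1112166; 1,112,166 required, 1,112,166 in favor — approved.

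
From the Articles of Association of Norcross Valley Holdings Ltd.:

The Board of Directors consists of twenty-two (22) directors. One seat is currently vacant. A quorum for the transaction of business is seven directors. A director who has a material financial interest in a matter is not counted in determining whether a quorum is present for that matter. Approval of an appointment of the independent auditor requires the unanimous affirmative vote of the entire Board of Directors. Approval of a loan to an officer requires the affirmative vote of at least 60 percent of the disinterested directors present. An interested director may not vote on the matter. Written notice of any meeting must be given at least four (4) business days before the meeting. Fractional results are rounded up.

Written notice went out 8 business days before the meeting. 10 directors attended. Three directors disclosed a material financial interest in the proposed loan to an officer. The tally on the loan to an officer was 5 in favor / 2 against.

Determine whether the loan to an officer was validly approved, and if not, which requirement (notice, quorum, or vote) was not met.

Valid — all requirements satisfied.

Notice: 8 business days given; 4 required (8 ≥ 4). Satisfied.
Quorum: 10 present, but the 3 interested directors do not count, leaving 7. Quorum is 7. Satisfied.
Vote: the loan to an officer requires three-fifths of the disinterested directors present (10 − 3 = 7). 3/5 of 7 = 4.20, rounded up to 5, so 5 affirmative votes are needed; 5 voted in favor. Satisfied.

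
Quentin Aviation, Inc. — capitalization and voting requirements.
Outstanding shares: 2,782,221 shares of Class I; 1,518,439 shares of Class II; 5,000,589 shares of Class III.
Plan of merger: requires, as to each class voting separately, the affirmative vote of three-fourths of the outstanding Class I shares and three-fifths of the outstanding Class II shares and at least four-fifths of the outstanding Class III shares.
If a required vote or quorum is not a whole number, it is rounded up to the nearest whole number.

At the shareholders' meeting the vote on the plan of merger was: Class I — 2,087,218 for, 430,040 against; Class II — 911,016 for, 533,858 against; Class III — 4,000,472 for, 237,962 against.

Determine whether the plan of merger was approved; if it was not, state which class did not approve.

Class I: 3/4 of 2782221 = 2086665.75, rounded up to 2086666; 2,086,666 required, 2,087,218 in favor — approved.
Class II: 3/5 of 1518439 = 911063.40, rounded up to 911064; 911,064 required, 911,016 in favor — not approved.
Class III: 4/5 of 5000589 = 4000471.20, rounded up to 4000472; 4,000,472 required, 4,000,472 in favor — approved.

Not approved — the Class II shares did not give the required vote.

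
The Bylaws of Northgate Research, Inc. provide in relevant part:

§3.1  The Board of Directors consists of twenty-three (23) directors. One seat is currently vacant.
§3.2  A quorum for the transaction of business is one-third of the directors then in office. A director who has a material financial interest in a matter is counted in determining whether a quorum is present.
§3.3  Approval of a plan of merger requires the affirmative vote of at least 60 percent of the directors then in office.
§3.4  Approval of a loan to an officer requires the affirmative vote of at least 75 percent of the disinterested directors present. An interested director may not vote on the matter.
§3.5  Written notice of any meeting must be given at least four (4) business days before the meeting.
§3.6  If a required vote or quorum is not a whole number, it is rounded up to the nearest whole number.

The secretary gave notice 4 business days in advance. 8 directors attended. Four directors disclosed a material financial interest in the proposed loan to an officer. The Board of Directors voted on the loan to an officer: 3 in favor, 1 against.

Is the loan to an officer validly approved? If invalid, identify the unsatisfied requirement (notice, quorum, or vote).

Valid — all requirements satisfied.

Notice: 4 business days given; 4 required (4 ≥ 4). Satisfied.
Quorum: 8 present (interested directors count toward quorum); quorum is 8. Satisfied.
Vote: the loan to an officer requires three-fourths of the disinterested directors present (8 − 4 = 4). 3/4 of 4 = 3, so 3 affirmative votes are needed; 3 voted in favor. Satisfied.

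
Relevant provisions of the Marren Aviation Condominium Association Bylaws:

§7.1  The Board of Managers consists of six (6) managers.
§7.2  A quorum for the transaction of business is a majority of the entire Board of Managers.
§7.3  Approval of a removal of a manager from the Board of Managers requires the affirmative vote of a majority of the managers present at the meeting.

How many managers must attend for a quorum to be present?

A majority of 6 is 4.

4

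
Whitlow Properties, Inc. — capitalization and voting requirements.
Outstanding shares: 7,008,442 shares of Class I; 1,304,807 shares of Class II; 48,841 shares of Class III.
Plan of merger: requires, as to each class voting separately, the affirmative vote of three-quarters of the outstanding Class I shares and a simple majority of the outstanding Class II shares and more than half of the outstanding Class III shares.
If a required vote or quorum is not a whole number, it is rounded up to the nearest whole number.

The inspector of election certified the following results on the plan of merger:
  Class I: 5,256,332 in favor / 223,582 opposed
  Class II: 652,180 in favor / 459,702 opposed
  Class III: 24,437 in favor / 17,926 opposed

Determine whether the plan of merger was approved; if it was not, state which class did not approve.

Not approved — the Class II shares did not give the required vote.

Class I: 3/4 of 7008442 = 5256331.50, rounded up to 5256332; 5,256,332 required, 5,256,332 in favor — approved.
Class II: a majority of 1304807 is 652404; 652,404 required, 652,180 in favor — not approved.
Class III: a majority of 48841 is 24421; 24,421 required, 24,437 in favor — approved.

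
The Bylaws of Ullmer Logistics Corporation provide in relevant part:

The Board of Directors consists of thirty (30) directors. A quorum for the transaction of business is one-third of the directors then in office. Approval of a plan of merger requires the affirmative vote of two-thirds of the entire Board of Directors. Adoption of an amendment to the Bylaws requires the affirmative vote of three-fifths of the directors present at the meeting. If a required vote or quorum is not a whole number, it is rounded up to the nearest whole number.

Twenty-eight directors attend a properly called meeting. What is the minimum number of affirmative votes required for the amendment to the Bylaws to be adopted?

17

The amendment to the Bylaws requires three-fifths of the directors present (28).
3/5 of 28 = 16.80, rounded up to 17.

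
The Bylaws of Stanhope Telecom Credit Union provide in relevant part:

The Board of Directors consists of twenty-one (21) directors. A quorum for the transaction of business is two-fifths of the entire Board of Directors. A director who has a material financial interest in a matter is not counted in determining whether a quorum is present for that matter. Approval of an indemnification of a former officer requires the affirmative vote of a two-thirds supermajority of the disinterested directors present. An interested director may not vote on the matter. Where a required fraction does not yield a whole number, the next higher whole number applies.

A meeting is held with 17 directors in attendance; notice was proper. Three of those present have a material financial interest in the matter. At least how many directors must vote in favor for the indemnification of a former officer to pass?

10

The indemnification of a former officer requires two-thirds of the disinterested directors present (17 − 3 = 14).
2/3 of 14 = 9.33, rounded up to 10.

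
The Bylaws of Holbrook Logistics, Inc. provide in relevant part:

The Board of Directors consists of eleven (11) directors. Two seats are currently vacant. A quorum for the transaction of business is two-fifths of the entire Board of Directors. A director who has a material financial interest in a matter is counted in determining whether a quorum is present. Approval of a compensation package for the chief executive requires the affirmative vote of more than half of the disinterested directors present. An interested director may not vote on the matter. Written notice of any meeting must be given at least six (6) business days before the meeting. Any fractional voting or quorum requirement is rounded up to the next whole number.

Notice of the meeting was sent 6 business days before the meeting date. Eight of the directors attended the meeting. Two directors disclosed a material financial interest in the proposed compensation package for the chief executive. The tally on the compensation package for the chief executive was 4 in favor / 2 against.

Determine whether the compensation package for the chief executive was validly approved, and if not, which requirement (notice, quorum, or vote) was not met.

Notice: 6 business days given; 6 required (6 ≥ 6). Satisfied.
Quorum: 8 present (interested directors count toward quorum); quorum is 5. Satisfied.
Vote: the compensation package for the chief executive requires a majority of the disinterested directors present (8 − 2 = 6). A majority of 6 is 4, so 4 affirmative votes are needed; 4 voted in favor. Satisfied.

Valid — all requirements satisfied.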